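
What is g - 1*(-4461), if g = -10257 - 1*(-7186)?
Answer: 1390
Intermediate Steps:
g = -3071 (g = -10257 + 7186 = -3071)
g - 1*(-4461) = -3071 - 1*(-4461) = -3071 + 4461 = 1390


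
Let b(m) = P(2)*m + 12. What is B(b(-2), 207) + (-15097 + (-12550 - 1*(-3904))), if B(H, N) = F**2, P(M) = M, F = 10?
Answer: -23643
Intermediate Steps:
b(m) = 12 + 2*m (b(m) = 2*m + 12 = 12 + 2*m)
B(H, N) = 100 (B(H, N) = 10**2 = 100)
B(b(-2), 207) + (-15097 + (-12550 - 1*(-3904))) = 100 + (-15097 + (-12550 - 1*(-3904))) = 100 + (-15097 + (-12550 + 3904)) = 100 + (-15097 - 8646) = 100 - 23743 = -23643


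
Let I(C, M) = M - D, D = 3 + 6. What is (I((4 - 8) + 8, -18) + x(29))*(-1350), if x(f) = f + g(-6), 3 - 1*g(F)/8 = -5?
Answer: -89100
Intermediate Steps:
D = 9
g(F) = 64 (g(F) = 24 - 8*(-5) = 24 + 40 = 64)
I(C, M) = -9 + M (I(C, M) = M - 1*9 = M - 9 = -9 + M)
x(f) = 64 + f (x(f) = f + 64 = 64 + f)
(I((4 - 8) + 8, -18) + x(29))*(-1350) = ((-9 - 18) + (64 + 29))*(-1350) = (-27 + 93)*(-1350) = 66*(-1350) = -89100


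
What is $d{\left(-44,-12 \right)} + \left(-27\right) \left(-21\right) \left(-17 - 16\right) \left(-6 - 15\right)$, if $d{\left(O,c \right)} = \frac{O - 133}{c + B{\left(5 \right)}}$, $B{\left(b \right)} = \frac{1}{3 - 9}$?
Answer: $\frac{28685025}{73} \approx 3.9295 \cdot 10^{5}$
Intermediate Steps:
$B{\left(b \right)} = - \frac{1}{6}$ ($B{\left(b \right)} = \frac{1}{-6} = - \frac{1}{6}$)
$d{\left(O,c \right)} = \frac{-133 + O}{- \frac{1}{6} + c}$ ($d{\left(O,c \right)} = \frac{O - 133}{c - \frac{1}{6}} = \frac{-133 + O}{- \frac{1}{6} + c}$)
$d{\left(-44,-12 \right)} + \left(-27\right) \left(-21\right) \left(-17 - 16\right) \left(-6 - 15\right) = \frac{6 \left(-133 - 44\right)}{-1 + 6 \left(-12\right)} + \left(-27\right) \left(-21\right) \left(-17 - 16\right) \left(-6 - 15\right) = 6 \frac{1}{-1 - 72} \left(-177\right) + 567 \left(\left(-33\right) \left(-21\right)\right) = 6 \frac{1}{-73} \left(-177\right) + 567 \cdot 693 = 6 \left(- \frac{1}{73}\right) \left(-177\right) + 392931 = \frac{1062}{73} + 392931 = \frac{28685025}{73}$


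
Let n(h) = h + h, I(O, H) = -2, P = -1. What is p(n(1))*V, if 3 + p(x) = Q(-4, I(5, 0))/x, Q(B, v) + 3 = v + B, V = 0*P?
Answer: 0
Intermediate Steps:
V = 0 (V = 0*(-1) = 0)
Q(B, v) = -3 + B + v (Q(B, v) = -3 + (v + B) = -3 + (B + v) = -3 + B + v)
n(h) = 2*h
p(x) = -3 - 9/x (p(x) = -3 + (-3 - 4 - 2)/x = -3 - 9/x)
p(n(1))*V = (-3 - 9/(2*1))*0 = (-3 - 9/2)*0 = -15/2*0 = 0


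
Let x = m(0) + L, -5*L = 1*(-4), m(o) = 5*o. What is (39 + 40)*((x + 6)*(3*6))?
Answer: 48348/5 ≈ 9669.6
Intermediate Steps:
L = ⅘ (L = -(-4)/5 = -⅕*(-4) = ⅘ ≈ 0.80000)
x = ⅘ (x = 5*0 + ⅘ = 0 + ⅘ = ⅘ ≈ 0.80000)
(39 + 40)*((x + 6)*(3*6)) = (39 + 40)*((⅘ + 6)*(3*6)) = 79*((34/5)*18) = 79*(612/5) = 48348/5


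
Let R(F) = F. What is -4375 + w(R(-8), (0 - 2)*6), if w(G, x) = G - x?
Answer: -4371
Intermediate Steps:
-4375 + w(R(-8), (0 - 2)*6) = -4375 + (-8 - (0 - 2)*6) = -4375 + (-8 - (-2)*6) = -4375 + (-8 - 1*(-12)) = -4375 + (-8 + 12) = -4375 + 4 = -4371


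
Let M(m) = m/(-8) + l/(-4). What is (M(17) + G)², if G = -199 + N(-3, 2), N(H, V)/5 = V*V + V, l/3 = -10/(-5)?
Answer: 1907161/64 ≈ 29799.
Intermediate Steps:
l = 6 (l = 3*(-10/(-5)) = 3*(-10*(-⅕)) = 3*2 = 6)
M(m) = -3/2 - m/8 (M(m) = m/(-8) + 6/(-4) = m*(-⅛) + 6*(-¼) = -m/8 - 3/2 = -3/2 - m/8)
N(H, V) = 5*V + 5*V² (N(H, V) = 5*(V*V + V) = 5*(V² + V) = 5*(V + V²) = 5*V + 5*V²)
G = -169 (G = -199 + 5*2*(1 + 2) = -199 + 5*2*3 = -199 + 30 = -169)
(M(17) + G)² = ((-3/2 - ⅛*17) - 169)² = ((-3/2 - 17/8) - 169)² = (-29/8 - 169)² = (-1381/8)² = 1907161/64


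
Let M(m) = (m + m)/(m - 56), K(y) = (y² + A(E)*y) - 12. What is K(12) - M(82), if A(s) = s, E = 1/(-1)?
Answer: 1478/13 ≈ 113.69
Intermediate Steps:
E = -1
K(y) = -12 + y² - y (K(y) = (y² - y) - 12 = -12 + y² - y)
M(m) = 2*m/(-56 + m) (M(m) = (2*m)/(-56 + m) = 2*m/(-56 + m))
K(12) - M(82) = (-12 + 12² - 1*12) - 2*82/(-56 + 82) = (-12 + 144 - 12) - 2*82/26 = 120 - 2*82/26 = 120 - 1*82/13 = 120 - 82/13 = 1478/13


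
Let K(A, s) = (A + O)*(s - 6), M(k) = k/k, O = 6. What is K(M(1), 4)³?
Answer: -2744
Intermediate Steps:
M(k) = 1
K(A, s) = (-6 + s)*(6 + A) (K(A, s) = (A + 6)*(s - 6) = (6 + A)*(-6 + s) = (-6 + s)*(6 + A))
K(M(1), 4)³ = (-36 - 6*1 + 6*4 + 1*4)³ = (-36 - 6 + 24 + 4)³ = (-14)³ = -2744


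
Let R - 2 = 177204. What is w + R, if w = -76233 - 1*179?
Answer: 100794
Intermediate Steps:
R = 177206 (R = 2 + 177204 = 177206)
w = -76412 (w = -76233 - 179 = -76412)
w + R = -76412 + 177206 = 100794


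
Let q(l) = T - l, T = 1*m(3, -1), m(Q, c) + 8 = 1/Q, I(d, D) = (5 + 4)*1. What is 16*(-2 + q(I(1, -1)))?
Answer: -896/3 ≈ -298.67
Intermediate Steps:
I(d, D) = 9 (I(d, D) = 9*1 = 9)
m(Q, c) = -8 + 1/Q
T = -23/3 (T = 1*(-8 + 1/3) = 1*(-8 + ⅓) = 1*(-23/3) = -23/3 ≈ -7.6667)
q(l) = -23/3 - l
16*(-2 + q(I(1, -1))) = 16*(-2 + (-23/3 - 1*9)) = 16*(-2 + (-23/3 - 9)) = 16*(-2 - 50/3) = 16*(-56/3) = -896/3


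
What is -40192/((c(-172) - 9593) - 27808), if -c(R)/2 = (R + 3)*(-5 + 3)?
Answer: 40192/38077 ≈ 1.0555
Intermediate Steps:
c(R) = 12 + 4*R (c(R) = -2*(R + 3)*(-5 + 3) = -2*(3 + R)*(-2) = -2*(-6 - 2*R) = 12 + 4*R)
-40192/((c(-172) - 9593) - 27808) = -40192/(((12 + 4*(-172)) - 9593) - 27808) = -40192/(((12 - 688) - 9593) - 27808) = -40192/((-676 - 9593) - 27808) = -40192/(-10269 - 27808) = -40192/(-38077) = -40192*(-1/38077) = 40192/38077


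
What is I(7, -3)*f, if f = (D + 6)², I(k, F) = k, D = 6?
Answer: 1008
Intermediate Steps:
f = 144 (f = (6 + 6)² = 12² = 144)
I(7, -3)*f = 7*144 = 1008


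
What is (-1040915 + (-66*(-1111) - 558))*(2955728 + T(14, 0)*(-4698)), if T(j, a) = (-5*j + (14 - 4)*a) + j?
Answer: -3116287053952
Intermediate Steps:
T(j, a) = -4*j + 10*a (T(j, a) = (-5*j + 10*a) + j = -4*j + 10*a)
(-1040915 + (-66*(-1111) - 558))*(2955728 + T(14, 0)*(-4698)) = (-1040915 + (-66*(-1111) - 558))*(2955728 + (-4*14 + 10*0)*(-4698)) = (-1040915 + (73326 - 558))*(2955728 + (-56 + 0)*(-4698)) = (-1040915 + 72768)*(2955728 - 56*(-4698)) = -968147*(2955728 + 263088) = -968147*3218816 = -3116287053952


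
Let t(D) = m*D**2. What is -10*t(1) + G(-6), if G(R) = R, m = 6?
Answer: -66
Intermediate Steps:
t(D) = 6*D**2
-10*t(1) + G(-6) = -60*1**2 - 6 = -60 - 6 = -66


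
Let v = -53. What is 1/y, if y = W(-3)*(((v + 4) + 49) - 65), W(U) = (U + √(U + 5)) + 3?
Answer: -√2/130 ≈ -0.010879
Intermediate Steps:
W(U) = 3 + U + √(5 + U) (W(U) = (U + √(5 + U)) + 3 = 3 + U + √(5 + U))
y = -65*√2 (y = (3 - 3 + √(5 - 3))*(((-53 + 4) + 49) - 65) = (3 - 3 + √2)*((-49 + 49) - 65) = √2*(0 - 65) = √2*(-65) = -65*√2 ≈ -91.924)
1/y = 1/(-65*√2) = -√2/130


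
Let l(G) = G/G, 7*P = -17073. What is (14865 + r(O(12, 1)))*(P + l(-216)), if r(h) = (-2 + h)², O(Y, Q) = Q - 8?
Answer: -36438348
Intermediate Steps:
P = -2439 (P = (⅐)*(-17073) = -2439)
O(Y, Q) = -8 + Q
l(G) = 1
(14865 + r(O(12, 1)))*(P + l(-216)) = (14865 + (-2 + (-8 + 1))²)*(-2439 + 1) = (14865 + (-2 - 7)²)*(-2438) = (14865 + (-9)²)*(-2438) = (14865 + 81)*(-2438) = 14946*(-2438) = -36438348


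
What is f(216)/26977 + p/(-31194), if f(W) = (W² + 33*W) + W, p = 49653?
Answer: 38331891/93502282 ≈ 0.40996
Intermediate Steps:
f(W) = W² + 34*W
f(216)/26977 + p/(-31194) = (216*(34 + 216))/26977 + 49653/(-31194) = (216*250)*(1/26977) + 49653*(-1/31194) = 54000*(1/26977) - 5517/3466 = 54000/26977 - 5517/3466 = 38331891/93502282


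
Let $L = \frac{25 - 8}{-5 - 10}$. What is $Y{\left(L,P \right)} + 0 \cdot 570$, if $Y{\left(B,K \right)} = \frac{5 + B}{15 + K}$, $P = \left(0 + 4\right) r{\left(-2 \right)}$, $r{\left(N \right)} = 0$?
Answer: $\frac{58}{225} \approx 0.25778$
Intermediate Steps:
$L = - \frac{17}{15}$ ($L = \frac{17}{-15} = 17 \left(- \frac{1}{15}\right) = - \frac{17}{15} \approx -1.1333$)
$P = 0$ ($P = \left(0 + 4\right) 0 = 4 \cdot 0 = 0$)
$Y{\left(B,K \right)} = \frac{5 + B}{15 + K}$
$Y{\left(L,P \right)} + 0 \cdot 570 = \frac{5 - \frac{17}{15}}{15 + 0} + 0 \cdot 570 = \frac{1}{15} \cdot \frac{58}{15} + 0 = \frac{58}{225} + 0 = \frac{58}{225}$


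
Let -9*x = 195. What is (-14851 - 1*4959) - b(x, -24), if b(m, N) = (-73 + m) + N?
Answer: -59074/3 ≈ -19691.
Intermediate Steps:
x = -65/3 (x = -⅑*195 = -65/3 ≈ -21.667)
b(m, N) = -73 + N + m
(-14851 - 1*4959) - b(x, -24) = (-14851 - 1*4959) - (-73 - 24 - 65/3) = (-14851 - 4959) - 1*(-356/3) = -19810 + 356/3 = -59074/3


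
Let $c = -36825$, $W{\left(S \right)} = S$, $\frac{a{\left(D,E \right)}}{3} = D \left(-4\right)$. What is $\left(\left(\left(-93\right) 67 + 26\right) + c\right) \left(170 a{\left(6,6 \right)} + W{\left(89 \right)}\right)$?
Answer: $522857530$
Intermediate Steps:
$a{\left(D,E \right)} = - 12 D$ ($a{\left(D,E \right)} = 3 D \left(-4\right) = 3 \left(- 4 D\right) = - 12 D$)
$\left(\left(\left(-93\right) 67 + 26\right) + c\right) \left(170 a{\left(6,6 \right)} + W{\left(89 \right)}\right) = \left(\left(\left(-93\right) 67 + 26\right) - 36825\right) \left(170 \left(\left(-12\right) 6\right) + 89\right) = \left(\left(-6231 + 26\right) - 36825\right) \left(170 \left(-72\right) + 89\right) = \left(-6205 - 36825\right) \left(-12240 + 89\right) = \left(-43030\right) \left(-12151\right) = 522857530$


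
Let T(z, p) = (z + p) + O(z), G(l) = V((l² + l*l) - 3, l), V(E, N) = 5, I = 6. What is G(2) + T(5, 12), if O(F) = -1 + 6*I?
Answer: 57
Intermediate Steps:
O(F) = 35 (O(F) = -1 + 6*6 = -1 + 36 = 35)
G(l) = 5
T(z, p) = 35 + p + z (T(z, p) = (z + p) + 35 = (p + z) + 35 = 35 + p + z)
G(2) + T(5, 12) = 5 + (35 + 12 + 5) = 5 + 52 = 57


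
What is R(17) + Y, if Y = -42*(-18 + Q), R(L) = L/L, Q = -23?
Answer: 1723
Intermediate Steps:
R(L) = 1
Y = 1722 (Y = -42*(-18 - 23) = -42*(-41) = 1722)
R(17) + Y = 1 + 1722 = 1723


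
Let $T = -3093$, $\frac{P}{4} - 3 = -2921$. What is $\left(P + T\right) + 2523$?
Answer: $-12242$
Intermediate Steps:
$P = -11672$ ($P = 12 + 4 \left(-2921\right) = 12 - 11684 = -11672$)
$\left(P + T\right) + 2523 = \left(-11672 - 3093\right) + 2523 = -14765 + 2523 = -12242$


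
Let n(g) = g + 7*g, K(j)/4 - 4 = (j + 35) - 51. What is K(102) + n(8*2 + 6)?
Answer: 536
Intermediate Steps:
K(j) = -48 + 4*j (K(j) = 16 + 4*((j + 35) - 51) = 16 + 4*((35 + j) - 51) = 16 + 4*(-16 + j) = 16 + (-64 + 4*j) = -48 + 4*j)
n(g) = 8*g
K(102) + n(8*2 + 6) = (-48 + 4*102) + 8*(8*2 + 6) = (-48 + 408) + 8*(16 + 6) = 360 + 8*22 = 360 + 176 = 536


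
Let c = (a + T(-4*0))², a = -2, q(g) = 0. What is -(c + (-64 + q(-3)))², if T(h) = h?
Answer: -3600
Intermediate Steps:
c = 4 (c = (-2 - 4*0)² = (-2 + 0)² = (-2)² = 4)
-(c + (-64 + q(-3)))² = -(4 + (-64 + 0))² = -(4 - 64)² = -1*(-60)² = -1*3600 = -3600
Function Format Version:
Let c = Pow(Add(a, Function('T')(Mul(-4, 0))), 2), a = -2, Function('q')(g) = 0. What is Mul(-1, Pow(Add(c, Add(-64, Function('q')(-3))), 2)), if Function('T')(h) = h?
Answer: -3600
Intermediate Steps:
c = 4 (c = Pow(Add(-2, Mul(-4, 0)), 2) = Pow(Add(-2, 0), 2) = Pow(-2, 2) = 4)
Mul(-1, Pow(Add(c, Add(-64, Function('q')(-3))), 2)) = Mul(-1, Pow(Add(4, Add(-64, 0)), 2)) = Mul(-1, Pow(Add(4, -64), 2)) = Mul(-1, Pow(-60, 2)) = Mul(-1, 3600) = -3600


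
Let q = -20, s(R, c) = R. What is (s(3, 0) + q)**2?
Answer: 289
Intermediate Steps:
(s(3, 0) + q)**2 = (3 - 20)**2 = (-17)**2 = 289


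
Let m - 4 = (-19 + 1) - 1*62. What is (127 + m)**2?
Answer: 2601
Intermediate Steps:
m = -76 (m = 4 + ((-19 + 1) - 1*62) = 4 + (-18 - 62) = 4 - 80 = -76)
(127 + m)**2 = (127 - 76)**2 = 51**2 = 2601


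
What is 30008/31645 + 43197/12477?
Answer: 580459627/131611555 ≈ 4.4104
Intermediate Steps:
30008/31645 + 43197/12477 = 30008*(1/31645) + 43197*(1/12477) = 30008/31645 + 14399/4159 = 580459627/131611555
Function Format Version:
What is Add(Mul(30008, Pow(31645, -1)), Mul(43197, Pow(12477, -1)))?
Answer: Rational(580459627, 131611555) ≈ 4.4104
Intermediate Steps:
Add(Mul(30008, Pow(31645, -1)), Mul(43197, Pow(12477, -1))) = Add(Mul(30008, Rational(1, 31645)), Mul(43197, Rational(1, 12477))) = Add(Rational(30008, 31645), Rational(14399, 4159)) = Rational(580459627, 131611555)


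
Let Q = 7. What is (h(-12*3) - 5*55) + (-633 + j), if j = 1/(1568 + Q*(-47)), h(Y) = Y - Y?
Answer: -1125011/1239 ≈ -908.00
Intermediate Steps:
h(Y) = 0
j = 1/1239 (j = 1/(1568 + 7*(-47)) = 1/(1568 - 329) = 1/1239 ≈ 0.00080710)
(h(-12*3) - 5*55) + (-633 + j) = (0 - 5*55) + (-633 + 1/1239) = (0 - 275) - 784286/1239 = -275 - 784286/1239 = -1125011/1239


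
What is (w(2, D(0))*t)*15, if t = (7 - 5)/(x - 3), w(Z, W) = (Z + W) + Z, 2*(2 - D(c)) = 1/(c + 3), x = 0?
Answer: -175/3 ≈ -58.333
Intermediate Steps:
D(c) = 2 - 1/(2*(3 + c)) (D(c) = 2 - 1/(2*(c + 3)) = 2 - 1/(2*(3 + c)))
w(Z, W) = W + 2*Z (w(Z, W) = (W + Z) + Z = W + 2*Z)
t = -⅔ (t = (7 - 5)/(0 - 3) = 2/(-3) = 2*(-⅓) = -⅔ ≈ -0.66667)
(w(2, D(0))*t)*15 = (((11 + 4*0)/(2*(3 + 0)) + 2*2)*(-⅔))*15 = (((½)*(11 + 0)/3 + 4)*(-⅔))*15 = (((½)*(⅓)*11 + 4)*(-⅔))*15 = ((11/6 + 4)*(-⅔))*15 = ((35/6)*(-⅔))*15 = -35/9*15 = -175/3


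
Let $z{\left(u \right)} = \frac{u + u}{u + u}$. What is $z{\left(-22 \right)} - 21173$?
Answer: $-21172$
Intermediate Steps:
$z{\left(u \right)} = 1$ ($z{\left(u \right)} = \frac{2 u}{2 u} = 2 u \frac{1}{2 u} = 1$)
$z{\left(-22 \right)} - 21173 = 1 - 21173 = -21172$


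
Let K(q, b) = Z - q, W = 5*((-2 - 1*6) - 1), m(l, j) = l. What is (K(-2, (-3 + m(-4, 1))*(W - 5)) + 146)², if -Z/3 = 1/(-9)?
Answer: 198025/9 ≈ 22003.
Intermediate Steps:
W = -45 (W = 5*((-2 - 6) - 1) = 5*(-8 - 1) = 5*(-9) = -45)
Z = ⅓ (Z = -3/(-9) = -3*(-⅑) = ⅓ ≈ 0.33333)
K(q, b) = ⅓ - q
(K(-2, (-3 + m(-4, 1))*(W - 5)) + 146)² = ((⅓ - 1*(-2)) + 146)² = ((⅓ + 2) + 146)² = (7/3 + 146)² = (445/3)² = 198025/9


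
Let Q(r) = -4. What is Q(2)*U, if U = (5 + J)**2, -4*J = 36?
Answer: -64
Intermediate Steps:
J = -9 (J = -1/4*36 = -9)
U = 16 (U = (5 - 9)**2 = (-4)**2 = 16)
Q(2)*U = -4*16 = -64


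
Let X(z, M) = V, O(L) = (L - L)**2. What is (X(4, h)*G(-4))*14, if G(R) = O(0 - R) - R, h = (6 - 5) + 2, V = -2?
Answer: -112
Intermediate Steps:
O(L) = 0 (O(L) = 0**2 = 0)
h = 3 (h = 1 + 2 = 3)
G(R) = -R (G(R) = 0 - R = -R)
X(z, M) = -2
(X(4, h)*G(-4))*14 = -(-2)*(-4)*14 = -2*4*14 = -8*14 = -112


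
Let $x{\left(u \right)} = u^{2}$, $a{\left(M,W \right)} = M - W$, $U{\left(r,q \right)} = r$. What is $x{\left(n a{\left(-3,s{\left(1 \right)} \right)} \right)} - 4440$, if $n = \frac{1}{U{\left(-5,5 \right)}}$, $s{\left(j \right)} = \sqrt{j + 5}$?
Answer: $- \frac{22197}{5} + \frac{6 \sqrt{6}}{25} \approx -4438.8$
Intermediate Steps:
$s{\left(j \right)} = \sqrt{5 + j}$
$n = - \frac{1}{5}$ ($n = \frac{1}{-5} = - \frac{1}{5} \approx -0.2$)
$x{\left(n a{\left(-3,s{\left(1 \right)} \right)} \right)} - 4440 = \left(- \frac{-3 - \sqrt{5 + 1}}{5}\right)^{2} - 4440 = \left(- \frac{-3 - \sqrt{6}}{5}\right)^{2} - 4440 = \left(\frac{3}{5} + \frac{\sqrt{6}}{5}\right)^{2} - 4440 = -4440 + \left(\frac{3}{5} + \frac{\sqrt{6}}{5}\right)^{2}$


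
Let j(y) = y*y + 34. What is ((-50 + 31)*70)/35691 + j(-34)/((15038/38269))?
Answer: 812676032735/268360629 ≈ 3028.3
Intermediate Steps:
j(y) = 34 + y² (j(y) = y² + 34 = 34 + y²)
((-50 + 31)*70)/35691 + j(-34)/((15038/38269)) = ((-50 + 31)*70)/35691 + (34 + (-34)²)/((15038/38269)) = -19*70*(1/35691) + (34 + 1156)/((15038*(1/38269))) = -1330*1/35691 + 1190/(15038/38269) = -1330/35691 + 1190*(38269/15038) = -1330/35691 + 22770055/7519 = 812676032735/268360629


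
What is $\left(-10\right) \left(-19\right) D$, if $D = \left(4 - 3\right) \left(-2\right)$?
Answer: $-380$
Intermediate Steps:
$D = -2$ ($D = 1 \left(-2\right) = -2$)
$\left(-10\right) \left(-19\right) D = \left(-10\right) \left(-19\right) \left(-2\right) = 190 \left(-2\right) = -380$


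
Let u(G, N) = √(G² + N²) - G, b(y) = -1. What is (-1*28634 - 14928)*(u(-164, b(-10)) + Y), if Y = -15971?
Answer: 688584534 - 43562*√26897 ≈ 6.8144e+8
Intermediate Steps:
(-1*28634 - 14928)*(u(-164, b(-10)) + Y) = (-1*28634 - 14928)*((√((-164)² + (-1)²) - 1*(-164)) - 15971) = (-28634 - 14928)*((√(26896 + 1) + 164) - 15971) = -43562*((√26897 + 164) - 15971) = -43562*((164 + √26897) - 15971) = -43562*(-15807 + √26897) = 688584534 - 43562*√26897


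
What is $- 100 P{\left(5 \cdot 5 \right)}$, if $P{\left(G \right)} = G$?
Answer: $-2500$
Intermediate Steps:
$- 100 P{\left(5 \cdot 5 \right)} = - 100 \cdot 5 \cdot 5 = \left(-100\right) 25 = -2500$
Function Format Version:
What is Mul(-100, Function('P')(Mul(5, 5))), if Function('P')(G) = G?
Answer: -2500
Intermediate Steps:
Mul(-100, Function('P')(Mul(5, 5))) = Mul(-100, Mul(5, 5)) = Mul(-100, 25) = -2500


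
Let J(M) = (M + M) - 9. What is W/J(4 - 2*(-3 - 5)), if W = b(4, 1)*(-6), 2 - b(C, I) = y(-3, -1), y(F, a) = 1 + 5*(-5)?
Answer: -156/31 ≈ -5.0323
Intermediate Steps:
y(F, a) = -24 (y(F, a) = 1 - 25 = -24)
b(C, I) = 26 (b(C, I) = 2 - 1*(-24) = 2 + 24 = 26)
J(M) = -9 + 2*M (J(M) = 2*M - 9 = -9 + 2*M)
W = -156 (W = 26*(-6) = -156)
W/J(4 - 2*(-3 - 5)) = -156/(-9 + 2*(4 - 2*(-3 - 5))) = -156/(-9 + 2*(4 - 2*(-8))) = -156/(-9 + 2*(4 - 1*(-16))) = -156/(-9 + 2*(4 + 16)) = -156/(-9 + 2*20) = -156/(-9 + 40) = -156/31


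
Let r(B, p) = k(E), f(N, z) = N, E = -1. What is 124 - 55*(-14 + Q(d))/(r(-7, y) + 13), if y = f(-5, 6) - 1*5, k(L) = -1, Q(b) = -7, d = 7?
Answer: 881/4 ≈ 220.25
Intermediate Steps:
y = -10 (y = -5 - 1*5 = -5 - 5 = -10)
r(B, p) = -1
124 - 55*(-14 + Q(d))/(r(-7, y) + 13) = 124 - 55*(-14 - 7)/(-1 + 13) = 124 - (-1155)/12 = 124 - 55*(-7/4) = 124 + 385/4 = 881/4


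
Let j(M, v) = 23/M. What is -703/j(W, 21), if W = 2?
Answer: -1406/23 ≈ -61.130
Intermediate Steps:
-703/j(W, 21) = -703/(23/2) = -703/(23*(½)) = -703/23/2 = -703*2/23 = -1406/23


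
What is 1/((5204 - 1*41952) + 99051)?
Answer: 1/62303 ≈ 1.6051e-5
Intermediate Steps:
1/((5204 - 1*41952) + 99051) = 1/((5204 - 41952) + 99051) = 1/(-36748 + 99051) = 1/62303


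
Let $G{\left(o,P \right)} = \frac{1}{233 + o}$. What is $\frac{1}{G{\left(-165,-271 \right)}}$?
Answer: $68$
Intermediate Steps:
$\frac{1}{G{\left(-165,-271 \right)}} = \frac{1}{\frac{1}{233 - 165}} = \frac{1}{\frac{1}{68}} = 68$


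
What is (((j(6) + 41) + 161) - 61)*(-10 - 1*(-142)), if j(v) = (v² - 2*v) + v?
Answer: 22572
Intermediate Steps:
j(v) = v² - v
(((j(6) + 41) + 161) - 61)*(-10 - 1*(-142)) = (((6*(-1 + 6) + 41) + 161) - 61)*(-10 - 1*(-142)) = (((6*5 + 41) + 161) - 61)*(-10 + 142) = (((30 + 41) + 161) - 61)*132 = ((71 + 161) - 61)*132 = (232 - 61)*132 = 171*132 = 22572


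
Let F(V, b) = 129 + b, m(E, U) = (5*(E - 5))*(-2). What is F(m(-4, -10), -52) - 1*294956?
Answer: -294879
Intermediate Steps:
m(E, U) = 50 - 10*E (m(E, U) = (5*(-5 + E))*(-2) = (-25 + 5*E)*(-2) = 50 - 10*E)
F(m(-4, -10), -52) - 1*294956 = (129 - 52) - 1*294956 = 77 - 294956 = -294879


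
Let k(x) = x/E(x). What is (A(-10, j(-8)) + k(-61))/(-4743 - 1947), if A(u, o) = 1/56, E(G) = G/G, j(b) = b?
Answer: 683/74928 ≈ 0.0091154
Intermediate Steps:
E(G) = 1
A(u, o) = 1/56
k(x) = x (k(x) = x/1 = x*1 = x)
(A(-10, j(-8)) + k(-61))/(-4743 - 1947) = (1/56 - 61)/(-4743 - 1947) = -3415/56/(-6690) = -3415/56*(-1/6690) = 683/74928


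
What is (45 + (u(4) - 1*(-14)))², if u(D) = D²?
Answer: 5625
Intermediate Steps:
(45 + (u(4) - 1*(-14)))² = (45 + (4² - 1*(-14)))² = (45 + (16 + 14))² = (45 + 30)² = 75² = 5625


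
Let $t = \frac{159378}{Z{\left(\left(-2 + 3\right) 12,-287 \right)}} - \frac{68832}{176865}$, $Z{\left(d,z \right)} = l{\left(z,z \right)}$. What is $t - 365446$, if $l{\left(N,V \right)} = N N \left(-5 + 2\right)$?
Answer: $- \frac{1774634330812836}{4856064395} \approx -3.6545 \cdot 10^{5}$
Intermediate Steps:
$l{\left(N,V \right)} = - 3 N^{2}$ ($l{\left(N,V \right)} = N^{2} \left(-3\right) = - 3 N^{2}$)
$Z{\left(d,z \right)} = - 3 z^{2}$
$t = - \frac{5021917666}{4856064395}$ ($t = \frac{159378}{\left(-3\right) \left(-287\right)^{2}} - \frac{68832}{176865} = \frac{159378}{\left(-3\right) 82369} - \frac{22944}{58955} = \frac{159378}{-247107} - \frac{22944}{58955} = 159378 \left(- \frac{1}{247107}\right) - \frac{22944}{58955} = - \frac{53126}{82369} - \frac{22944}{58955} = - \frac{5021917666}{4856064395} \approx -1.0342$)
$t - 365446 = - \frac{5021917666}{4856064395} - 365446 = - \frac{1774634330812836}{4856064395}$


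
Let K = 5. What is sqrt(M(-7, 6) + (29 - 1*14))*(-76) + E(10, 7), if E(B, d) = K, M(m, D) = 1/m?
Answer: 5 - 152*sqrt(182)/7 ≈ -287.94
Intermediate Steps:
E(B, d) = 5
sqrt(M(-7, 6) + (29 - 1*14))*(-76) + E(10, 7) = sqrt(1/(-7) + (29 - 1*14))*(-76) + 5 = sqrt(-1/7 + (29 - 14))*(-76) + 5 = sqrt(-1/7 + 15)*(-76) + 5 = sqrt(104/7)*(-76) + 5 = (2*sqrt(182)/7)*(-76) + 5 = -152*sqrt(182)/7 + 5 = 5 - 152*sqrt(182)/7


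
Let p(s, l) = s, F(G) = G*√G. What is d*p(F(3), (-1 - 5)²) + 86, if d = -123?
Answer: 86 - 369*√3 ≈ -553.13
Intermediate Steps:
F(G) = G^(3/2)
d*p(F(3), (-1 - 5)²) + 86 = -369*√3 + 86 = 86 - 369*√3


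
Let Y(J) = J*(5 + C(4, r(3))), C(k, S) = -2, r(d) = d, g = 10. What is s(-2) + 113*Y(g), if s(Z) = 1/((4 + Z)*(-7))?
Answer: 47459/14 ≈ 3389.9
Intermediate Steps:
Y(J) = 3*J (Y(J) = J*(5 - 2) = J*3 = 3*J)
s(Z) = -1/(7*(4 + Z)) (s(Z) = -⅐/(4 + Z) = -1/(7*(4 + Z)))
s(-2) + 113*Y(g) = -1/(28 + 7*(-2)) + 113*(3*10) = -1/(28 - 14) + 113*30 = -1/14 + 3390 = 47459/14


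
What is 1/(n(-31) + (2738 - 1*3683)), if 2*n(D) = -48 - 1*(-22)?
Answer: -1/958 ≈ -0.0010438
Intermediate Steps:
n(D) = -13 (n(D) = (-48 - 1*(-22))/2 = (-48 + 22)/2 = (1/2)*(-26) = -13)
1/(n(-31) + (2738 - 1*3683)) = 1/(-13 + (2738 - 1*3683)) = 1/(-13 + (2738 - 3683)) = 1/(-13 - 945) = 1/(-958) = -1/958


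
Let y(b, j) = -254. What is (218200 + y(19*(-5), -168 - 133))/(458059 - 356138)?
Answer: 217946/101921 ≈ 2.1384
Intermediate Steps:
(218200 + y(19*(-5), -168 - 133))/(458059 - 356138) = (218200 - 254)/(458059 - 356138) = 217946/101921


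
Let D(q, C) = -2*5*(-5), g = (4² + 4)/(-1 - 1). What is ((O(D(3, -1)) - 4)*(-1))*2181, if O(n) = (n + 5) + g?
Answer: -89421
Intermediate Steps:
g = -10 (g = (16 + 4)/(-2) = 20*(-½) = -10)
D(q, C) = 50 (D(q, C) = -10*(-5) = 50)
O(n) = -5 + n (O(n) = (n + 5) - 10 = (5 + n) - 10 = -5 + n)
((O(D(3, -1)) - 4)*(-1))*2181 = (((-5 + 50) - 4)*(-1))*2181 = ((45 - 4)*(-1))*2181 = (41*(-1))*2181 = -41*2181 = -89421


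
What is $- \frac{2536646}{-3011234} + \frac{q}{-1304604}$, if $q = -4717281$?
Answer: $\frac{2919025908823}{654744653556} \approx 4.4583$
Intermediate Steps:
$- \frac{2536646}{-3011234} + \frac{q}{-1304604} = - \frac{2536646}{-3011234} - \frac{4717281}{-1304604} = \left(-2536646\right) \left(- \frac{1}{3011234}\right) - - \frac{1572427}{434868} = \frac{1268323}{1505617} + \frac{1572427}{434868} = \frac{2919025908823}{654744653556}$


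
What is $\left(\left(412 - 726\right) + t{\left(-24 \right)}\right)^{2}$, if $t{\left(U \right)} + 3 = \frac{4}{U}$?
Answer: $\frac{3621409}{36} \approx 1.0059 \cdot 10^{5}$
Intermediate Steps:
$t{\left(U \right)} = -3 + \frac{4}{U}$
$\left(\left(412 - 726\right) + t{\left(-24 \right)}\right)^{2} = \left(\left(412 - 726\right) - \left(3 - \frac{4}{-24}\right)\right)^{2} = \left(\left(412 - 726\right) + \left(-3 + 4 \left(- \frac{1}{24}\right)\right)\right)^{2} = \left(-314 - \frac{19}{6}\right)^{2} = \left(- \frac{1903}{6}\right)^{2} = \frac{3621409}{36}$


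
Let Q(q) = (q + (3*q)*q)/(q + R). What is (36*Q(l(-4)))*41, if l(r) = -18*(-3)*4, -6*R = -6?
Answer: 206911584/217 ≈ 9.5351e+5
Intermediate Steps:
R = 1 (R = -⅙*(-6) = 1)
l(r) = 216 (l(r) = -3*(-18)*4 = 54*4 = 216)
Q(q) = (q + 3*q²)/(1 + q) (Q(q) = (q + (3*q)*q)/(q + 1) = (q + 3*q²)/(1 + q))
(36*Q(l(-4)))*41 = (36*(216*(1 + 3*216)/(1 + 216)))*41 = (36*(216*(1 + 648)/217))*41 = (36*(216*(1/217)*649))*41 = (36*(140184/217))*41 = (5046624/217)*41 = 206911584/217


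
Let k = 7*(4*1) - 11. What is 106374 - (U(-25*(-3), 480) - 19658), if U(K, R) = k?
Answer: 126015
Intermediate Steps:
k = 17 (k = 7*4 - 11 = 28 - 11 = 17)
U(K, R) = 17
106374 - (U(-25*(-3), 480) - 19658) = 106374 - (17 - 19658) = 106374 - 1*(-19641) = 106374 + 19641 = 126015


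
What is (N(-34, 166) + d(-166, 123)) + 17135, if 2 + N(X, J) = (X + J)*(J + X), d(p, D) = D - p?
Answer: 34846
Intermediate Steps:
N(X, J) = -2 + (J + X)**2 (N(X, J) = -2 + (X + J)*(J + X) = -2 + (J + X)*(J + X) = -2 + (J + X)**2)
(N(-34, 166) + d(-166, 123)) + 17135 = ((-2 + (166 - 34)**2) + (123 - 1*(-166))) + 17135 = ((-2 + 132**2) + (123 + 166)) + 17135 = ((-2 + 17424) + 289) + 17135 = (17422 + 289) + 17135 = 17711 + 17135 = 34846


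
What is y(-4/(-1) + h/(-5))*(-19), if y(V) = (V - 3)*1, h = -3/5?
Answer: -532/25 ≈ -21.280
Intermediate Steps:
h = -⅗ (h = -3*⅕ = -⅗ ≈ -0.60000)
y(V) = -3 + V (y(V) = (-3 + V)*1 = -3 + V)
y(-4/(-1) + h/(-5))*(-19) = (-3 + (-4/(-1) - ⅗/(-5)))*(-19) = (-3 + (-4*(-1) - ⅗*(-⅕)))*(-19) = (-3 + (4 + 3/25))*(-19) = (-3 + 103/25)*(-19) = (28/25)*(-19) = -532/25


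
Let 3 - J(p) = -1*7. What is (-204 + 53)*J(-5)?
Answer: -1510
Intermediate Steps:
J(p) = 10 (J(p) = 3 - (-1)*7 = 3 - 1*(-7) = 3 + 7 = 10)
(-204 + 53)*J(-5) = (-204 + 53)*10 = -151*10 = -1510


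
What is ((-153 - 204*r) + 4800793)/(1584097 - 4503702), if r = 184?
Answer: -4763104/2919605 ≈ -1.6314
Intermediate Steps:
((-153 - 204*r) + 4800793)/(1584097 - 4503702) = ((-153 - 204*184) + 4800793)/(1584097 - 4503702) = ((-153 - 37536) + 4800793)/(-2919605) = (-37689 + 4800793)*(-1/2919605) = 4763104*(-1/2919605) = -4763104/2919605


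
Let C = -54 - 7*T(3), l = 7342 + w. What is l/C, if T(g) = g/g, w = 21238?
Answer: -28580/61 ≈ -468.52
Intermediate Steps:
T(g) = 1
l = 28580 (l = 7342 + 21238 = 28580)
C = -61 (C = -54 - 7*1 = -54 - 7 = -61)
l/C = 28580/(-61) = 28580*(-1/61) = -28580/61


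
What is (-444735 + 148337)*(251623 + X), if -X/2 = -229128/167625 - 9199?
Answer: -4471927388890546/55875 ≈ -8.0035e+10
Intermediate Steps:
X = 1028141002/55875 (X = -2*(-229128/167625 - 9199) = -2*(-229128*1/167625 - 9199) = -2*(-76376/55875 - 9199) = -2*(-514070501/55875) = 1028141002/55875 ≈ 18401.)
(-444735 + 148337)*(251623 + X) = (-444735 + 148337)*(251623 + 1028141002/55875) = -296398*15087576127/55875 = -4471927388890546/55875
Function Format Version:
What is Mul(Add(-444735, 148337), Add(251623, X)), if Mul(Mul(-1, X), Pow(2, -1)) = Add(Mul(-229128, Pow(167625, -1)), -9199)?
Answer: Rational(-4471927388890546, 55875) ≈ -8.0035e+10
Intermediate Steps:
X = Rational(1028141002, 55875) (X = Mul(-2, Add(Mul(-229128, Pow(167625, -1)), -9199)) = Mul(-2, Add(Mul(-229128, Rational(1, 167625)), -9199)) = Mul(-2, Add(Rational(-76376, 55875), -9199)) = Mul(-2, Rational(-514070501, 55875)) = Rational(1028141002, 55875) ≈ 18401.)
Mul(Add(-444735, 148337), Add(251623, X)) = Mul(Add(-444735, 148337), Add(251623, Rational(1028141002, 55875))) = Mul(-296398, Rational(15087576127, 55875)) = Rational(-4471927388890546, 55875)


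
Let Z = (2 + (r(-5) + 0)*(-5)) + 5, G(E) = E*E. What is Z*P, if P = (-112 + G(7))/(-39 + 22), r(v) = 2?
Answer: -189/17 ≈ -11.118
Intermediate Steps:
G(E) = E²
P = 63/17 (P = (-112 + 7²)/(-39 + 22) = (-112 + 49)/(-17) = -63*(-1/17) = 63/17 ≈ 3.7059)
Z = -3 (Z = (2 + (2 + 0)*(-5)) + 5 = (2 + 2*(-5)) + 5 = (2 - 10) + 5 = -8 + 5 = -3)
Z*P = -3*63/17 = -189/17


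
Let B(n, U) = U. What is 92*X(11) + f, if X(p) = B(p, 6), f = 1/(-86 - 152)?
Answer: 131375/238 ≈ 552.00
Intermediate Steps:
f = -1/238 (f = 1/(-238) = -1/238 ≈ -0.0042017)
X(p) = 6
92*X(11) + f = 92*6 - 1/238 = 552 - 1/238 = 131375/238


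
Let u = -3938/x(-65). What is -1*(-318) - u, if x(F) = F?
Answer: 16732/65 ≈ 257.42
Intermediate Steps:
u = 3938/65 (u = -3938/(-65) = -3938*(-1/65) = 3938/65 ≈ 60.585)
-1*(-318) - u = -1*(-318) - 1*3938/65 = 318 - 3938/65 = 16732/65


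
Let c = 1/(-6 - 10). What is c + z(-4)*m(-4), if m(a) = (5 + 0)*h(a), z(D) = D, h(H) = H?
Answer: 1279/16 ≈ 79.938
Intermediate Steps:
c = -1/16 (c = 1/(-16) = -1/16 ≈ -0.062500)
m(a) = 5*a (m(a) = (5 + 0)*a = 5*a)
c + z(-4)*m(-4) = -1/16 - 20*(-4) = -1/16 - 4*(-20) = -1/16 + 80 = 1279/16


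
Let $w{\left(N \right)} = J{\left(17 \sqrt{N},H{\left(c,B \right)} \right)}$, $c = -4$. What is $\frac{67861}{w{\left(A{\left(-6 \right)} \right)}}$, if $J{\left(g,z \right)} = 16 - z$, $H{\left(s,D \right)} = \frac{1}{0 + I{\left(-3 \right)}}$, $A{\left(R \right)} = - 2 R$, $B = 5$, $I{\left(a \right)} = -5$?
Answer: $\frac{339305}{81} \approx 4189.0$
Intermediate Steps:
$H{\left(s,D \right)} = - \frac{1}{5}$ ($H{\left(s,D \right)} = \frac{1}{0 - 5} = \frac{1}{-5} = - \frac{1}{5}$)
$w{\left(N \right)} = \frac{81}{5}$ ($w{\left(N \right)} = 16 - - \frac{1}{5} = 16 + \frac{1}{5} = \frac{81}{5}$)
$\frac{67861}{w{\left(A{\left(-6 \right)} \right)}} = \frac{67861}{\frac{81}{5}} = 67861 \cdot \frac{5}{81} = \frac{339305}{81}$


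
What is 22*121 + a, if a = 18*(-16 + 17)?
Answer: 2680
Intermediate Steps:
a = 18 (a = 18*1 = 18)
22*121 + a = 22*121 + 18 = 2662 + 18 = 2680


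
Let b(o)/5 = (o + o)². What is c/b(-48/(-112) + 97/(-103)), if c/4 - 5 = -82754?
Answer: -43016322909/684500 ≈ -62843.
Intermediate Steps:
c = -330996 (c = 20 + 4*(-82754) = 20 - 331016 = -330996)
b(o) = 20*o² (b(o) = 5*(o + o)² = 5*(2*o)² = 5*(4*o²) = 20*o²)
c/b(-48/(-112) + 97/(-103)) = -330996*1/(20*(-48/(-112) + 97/(-103))²) = -330996*1/(20*(-48*(-1/112) + 97*(-1/103))²) = -330996*1/(20*(3/7 - 97/103)²) = -330996/(20*(-370/721)²) = -330996/(20*(136900/519841)) = -330996/2738000/519841 = -330996*519841/2738000 = -43016322909/684500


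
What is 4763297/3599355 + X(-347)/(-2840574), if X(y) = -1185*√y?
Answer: 4763297/3599355 + 395*I*√347/946858 ≈ 1.3234 + 0.007771*I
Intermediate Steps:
4763297/3599355 + X(-347)/(-2840574) = 4763297/3599355 - 1185*I*√347/(-2840574) = 4763297*(1/3599355) - 1185*I*√347*(-1/2840574) = 4763297/3599355 - 1185*I*√347*(-1/2840574) = 4763297/3599355 + 395*I*√347/946858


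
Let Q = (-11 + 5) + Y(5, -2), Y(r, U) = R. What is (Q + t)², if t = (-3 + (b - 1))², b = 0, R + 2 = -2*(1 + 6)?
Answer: 36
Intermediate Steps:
R = -16 (R = -2 - 2*(1 + 6) = -2 - 2*7 = -2 - 14 = -16)
Y(r, U) = -16
Q = -22 (Q = (-11 + 5) - 16 = -6 - 16 = -22)
t = 16 (t = (-3 + (0 - 1))² = (-3 - 1)² = (-4)² = 16)
(Q + t)² = (-22 + 16)² = (-6)² = 36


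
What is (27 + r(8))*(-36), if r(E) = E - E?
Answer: -972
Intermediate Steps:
r(E) = 0
(27 + r(8))*(-36) = (27 + 0)*(-36) = 27*(-36) = -972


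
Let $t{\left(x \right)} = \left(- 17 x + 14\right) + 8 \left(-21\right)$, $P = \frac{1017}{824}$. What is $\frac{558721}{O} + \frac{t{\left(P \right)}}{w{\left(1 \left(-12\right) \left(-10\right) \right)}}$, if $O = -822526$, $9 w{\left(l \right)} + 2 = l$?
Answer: $- \frac{560844381031}{39987924016} \approx -14.025$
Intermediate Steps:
$w{\left(l \right)} = - \frac{2}{9} + \frac{l}{9}$
$P = \frac{1017}{824}$ ($P = 1017 \cdot \frac{1}{824} = \frac{1017}{824} \approx 1.2342$)
$t{\left(x \right)} = -154 - 17 x$ ($t{\left(x \right)} = \left(14 - 17 x\right) - 168 = -154 - 17 x$)
$\frac{558721}{O} + \frac{t{\left(P \right)}}{w{\left(1 \left(-12\right) \left(-10\right) \right)}} = \frac{558721}{-822526} + \frac{-154 - \frac{17289}{824}}{- \frac{2}{9} + \frac{1 \left(-12\right) \left(-10\right)}{9}} = 558721 \left(- \frac{1}{822526}\right) + \frac{-154 - \frac{17289}{824}}{- \frac{2}{9} + \frac{\left(-12\right) \left(-10\right)}{9}} = - \frac{558721}{822526} - \frac{144185}{824 \left(- \frac{2}{9} + \frac{1}{9} \cdot 120\right)} = - \frac{558721}{822526} - \frac{144185}{824 \left(- \frac{2}{9} + \frac{40}{3}\right)} = - \frac{558721}{822526} - \frac{144185}{824 \cdot \frac{118}{9}} = - \frac{558721}{822526} - \frac{1297665}{97232} = - \frac{560844381031}{39987924016}$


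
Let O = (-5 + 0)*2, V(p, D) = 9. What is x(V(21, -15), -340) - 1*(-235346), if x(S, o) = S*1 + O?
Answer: 235345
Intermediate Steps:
O = -10 (O = -5*2 = -10)
x(S, o) = -10 + S (x(S, o) = S*1 - 10 = S - 10 = -10 + S)
x(V(21, -15), -340) - 1*(-235346) = (-10 + 9) - 1*(-235346) = -1 + 235346 = 235345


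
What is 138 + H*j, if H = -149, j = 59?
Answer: -8653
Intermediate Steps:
138 + H*j = 138 - 149*59 = 138 - 8791 = -8653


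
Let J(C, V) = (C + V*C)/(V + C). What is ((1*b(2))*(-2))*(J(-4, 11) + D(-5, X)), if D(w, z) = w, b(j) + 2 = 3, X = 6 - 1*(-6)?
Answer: 166/7 ≈ 23.714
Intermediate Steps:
X = 12 (X = 6 + 6 = 12)
b(j) = 1 (b(j) = -2 + 3 = 1)
J(C, V) = (C + C*V)/(C + V)
((1*b(2))*(-2))*(J(-4, 11) + D(-5, X)) = ((1*1)*(-2))*(-4*(1 + 11)/(-4 + 11) - 5) = (1*(-2))*(-4*12/7 - 5) = -2*(-4*⅐*12 - 5) = -2*(-48/7 - 5) = -2*(-83/7) = 166/7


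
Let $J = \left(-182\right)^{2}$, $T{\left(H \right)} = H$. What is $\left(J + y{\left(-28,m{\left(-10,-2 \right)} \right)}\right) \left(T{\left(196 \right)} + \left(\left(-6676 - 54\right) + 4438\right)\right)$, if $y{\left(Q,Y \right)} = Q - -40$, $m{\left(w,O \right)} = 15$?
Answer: $-69453056$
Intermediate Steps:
$J = 33124$
$y{\left(Q,Y \right)} = 40 + Q$ ($y{\left(Q,Y \right)} = Q + 40 = 40 + Q$)
$\left(J + y{\left(-28,m{\left(-10,-2 \right)} \right)}\right) \left(T{\left(196 \right)} + \left(\left(-6676 - 54\right) + 4438\right)\right) = \left(33124 + \left(40 - 28\right)\right) \left(196 + \left(\left(-6676 - 54\right) + 4438\right)\right) = \left(33124 + 12\right) \left(196 + \left(-6730 + 4438\right)\right) = 33136 \left(196 - 2292\right) = 33136 \left(-2096\right) = -69453056$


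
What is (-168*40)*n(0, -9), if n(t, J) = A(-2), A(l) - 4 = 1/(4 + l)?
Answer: -30240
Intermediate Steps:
A(l) = 4 + 1/(4 + l)
n(t, J) = 9/2 (n(t, J) = (17 + 4*(-2))/(4 - 2) = (17 - 8)/2 = (½)*9 = 9/2)
(-168*40)*n(0, -9) = -168*40*(9/2) = -6720*9/2 = -30240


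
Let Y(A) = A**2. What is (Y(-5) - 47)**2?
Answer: 484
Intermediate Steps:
(Y(-5) - 47)**2 = ((-5)**2 - 47)**2 = (25 - 47)**2 = (-22)**2 = 484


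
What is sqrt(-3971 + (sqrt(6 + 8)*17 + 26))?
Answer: sqrt(-3945 + 17*sqrt(14)) ≈ 62.301*I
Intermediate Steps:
sqrt(-3971 + (sqrt(6 + 8)*17 + 26)) = sqrt(-3971 + (sqrt(14)*17 + 26)) = sqrt(-3971 + (17*sqrt(14) + 26)) = sqrt(-3971 + (26 + 17*sqrt(14))) = sqrt(-3945 + 17*sqrt(14))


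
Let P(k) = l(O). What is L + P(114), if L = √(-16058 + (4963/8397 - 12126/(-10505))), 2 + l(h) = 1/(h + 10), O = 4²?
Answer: -51/26 + I*√13881684120432808845/29403495 ≈ -1.9615 + 126.71*I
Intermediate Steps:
O = 16
l(h) = -2 + 1/(10 + h) (l(h) = -2 + 1/(h + 10) = -2 + 1/(10 + h))
P(k) = -51/26 (P(k) = (-19 - 2*16)/(10 + 16) = (-19 - 32)/26 = (1/26)*(-51) = -51/26)
L = I*√13881684120432808845/29403495 (L = √(-16058 + (4963*(1/8397) - 12126*(-1/10505))) = √(-16058 + (4963/8397 + 12126/10505)) = √(-16058 + 153958337/88210485) = √(-1416330009793/88210485) = I*√13881684120432808845/29403495 ≈ 126.71*I)
L + P(114) = I*√13881684120432808845/29403495 - 51/26 = -51/26 + I*√13881684120432808845/29403495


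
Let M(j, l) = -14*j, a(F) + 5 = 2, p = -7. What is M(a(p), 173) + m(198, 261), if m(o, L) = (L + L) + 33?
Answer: 597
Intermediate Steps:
a(F) = -3 (a(F) = -5 + 2 = -3)
m(o, L) = 33 + 2*L (m(o, L) = 2*L + 33 = 33 + 2*L)
M(a(p), 173) + m(198, 261) = -14*(-3) + (33 + 2*261) = 42 + (33 + 522) = 42 + 555 = 597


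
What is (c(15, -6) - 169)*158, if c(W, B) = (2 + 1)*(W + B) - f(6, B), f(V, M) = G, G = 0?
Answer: -22436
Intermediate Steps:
f(V, M) = 0
c(W, B) = 3*B + 3*W (c(W, B) = (2 + 1)*(W + B) - 1*0 = 3*(B + W) + 0 = (3*B + 3*W) + 0 = 3*B + 3*W)
(c(15, -6) - 169)*158 = ((3*(-6) + 3*15) - 169)*158 = ((-18 + 45) - 169)*158 = (27 - 169)*158 = -142*158 = -22436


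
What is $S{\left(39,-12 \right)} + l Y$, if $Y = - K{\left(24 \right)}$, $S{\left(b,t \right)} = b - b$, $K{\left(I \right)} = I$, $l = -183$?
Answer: $4392$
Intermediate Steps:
$S{\left(b,t \right)} = 0$
$Y = -24$ ($Y = \left(-1\right) 24 = -24$)
$S{\left(39,-12 \right)} + l Y = 0 - -4392 = 0 + 4392 = 4392$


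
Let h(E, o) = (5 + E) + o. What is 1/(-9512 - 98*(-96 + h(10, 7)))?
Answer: -1/2260 ≈ -0.00044248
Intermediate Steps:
h(E, o) = 5 + E + o
1/(-9512 - 98*(-96 + h(10, 7))) = 1/(-9512 - 98*(-96 + (5 + 10 + 7))) = 1/(-9512 - 98*(-96 + 22)) = 1/(-9512 - 98*(-74)) = 1/(-9512 + 7252) = 1/(-2260) = -1/2260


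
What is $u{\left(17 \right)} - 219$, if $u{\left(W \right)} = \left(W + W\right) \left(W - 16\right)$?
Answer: $-185$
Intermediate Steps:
$u{\left(W \right)} = 2 W \left(-16 + W\right)$
$u{\left(17 \right)} - 219 = 2 \cdot 17 \left(-16 + 17\right) - 219 = 2 \cdot 17 \cdot 1 - 219 = 34 - 219 = -185$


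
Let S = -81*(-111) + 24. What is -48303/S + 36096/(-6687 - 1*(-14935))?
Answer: -3041571/3098155 ≈ -0.98174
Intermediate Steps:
S = 9015 (S = 8991 + 24 = 9015)
-48303/S + 36096/(-6687 - 1*(-14935)) = -48303/9015 + 36096/(-6687 - 1*(-14935)) = -48303*1/9015 + 36096/(-6687 + 14935) = -16101/3005 + 36096/8248 = -16101/3005 + 36096*(1/8248) = -16101/3005 + 4512/1031 = -3041571/3098155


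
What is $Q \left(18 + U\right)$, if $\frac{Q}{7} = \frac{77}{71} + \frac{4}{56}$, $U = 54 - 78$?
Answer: $- \frac{3447}{71} \approx -48.549$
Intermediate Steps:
$U = -24$ ($U = 54 - 78 = -24$)
$Q = \frac{1149}{142}$ ($Q = 7 \left(\frac{77}{71} + \frac{4}{56}\right) = 7 \left(77 \cdot \frac{1}{71} + 4 \cdot \frac{1}{56}\right) = 7 \left(\frac{77}{71} + \frac{1}{14}\right) = 7 \cdot \frac{1149}{994} = \frac{1149}{142} \approx 8.0916$)
$Q \left(18 + U\right) = \frac{1149 \left(18 - 24\right)}{142} = \frac{1149}{142} \left(-6\right) = - \frac{3447}{71}$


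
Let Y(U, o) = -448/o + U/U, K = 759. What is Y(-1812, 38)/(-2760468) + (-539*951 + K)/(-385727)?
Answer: 53797586105/40542993516 ≈ 1.3269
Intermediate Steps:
Y(U, o) = 1 - 448/o (Y(U, o) = -448/o + 1 = 1 - 448/o)
Y(-1812, 38)/(-2760468) + (-539*951 + K)/(-385727) = ((-448 + 38)/38)/(-2760468) + (-539*951 + 759)/(-385727) = ((1/38)*(-410))*(-1/2760468) + (-512589 + 759)*(-1/385727) = -205/19*(-1/2760468) - 511830*(-1/385727) = 205/52448892 + 511830/385727 = 53797586105/40542993516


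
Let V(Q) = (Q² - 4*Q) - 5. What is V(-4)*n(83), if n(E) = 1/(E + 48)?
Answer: 27/131 ≈ 0.20611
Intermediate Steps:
n(E) = 1/(48 + E)
V(Q) = -5 + Q² - 4*Q
V(-4)*n(83) = (-5 + (-4)² - 4*(-4))/(48 + 83) = (-5 + 16 + 16)/131 = 27*(1/131) = 27/131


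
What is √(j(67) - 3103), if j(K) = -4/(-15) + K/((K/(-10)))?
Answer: I*√700365/15 ≈ 55.792*I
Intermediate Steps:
j(K) = -146/15 (j(K) = -4*(-1/15) + K/((K*(-⅒))) = 4/15 + K/((-K/10)) = 4/15 + K*(-10/K) = 4/15 - 10 = -146/15)
√(j(67) - 3103) = √(-146/15 - 3103) = √(-46691/15) = I*√700365/15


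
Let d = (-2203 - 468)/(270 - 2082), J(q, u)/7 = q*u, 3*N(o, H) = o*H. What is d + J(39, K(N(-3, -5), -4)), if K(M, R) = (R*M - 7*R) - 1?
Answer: 3465403/1812 ≈ 1912.5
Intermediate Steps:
N(o, H) = H*o/3 (N(o, H) = (o*H)/3 = (H*o)/3 = H*o/3)
K(M, R) = -1 - 7*R + M*R (K(M, R) = (M*R - 7*R) - 1 = (-7*R + M*R) - 1 = -1 - 7*R + M*R)
J(q, u) = 7*q*u (J(q, u) = 7*(q*u) = 7*q*u)
d = 2671/1812 (d = -2671/(-1812) = -2671*(-1/1812) = 2671/1812 ≈ 1.4741)
d + J(39, K(N(-3, -5), -4)) = 2671/1812 + 7*39*(-1 - 7*(-4) + ((1/3)*(-5)*(-3))*(-4)) = 2671/1812 + 7*39*(-1 + 28 + 5*(-4)) = 2671/1812 + 7*39*(-1 + 28 - 20) = 2671/1812 + 7*39*7 = 2671/1812 + 1911 = 3465403/1812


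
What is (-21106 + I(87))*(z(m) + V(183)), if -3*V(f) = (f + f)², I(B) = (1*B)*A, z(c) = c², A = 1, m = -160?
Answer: 400453988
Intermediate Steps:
I(B) = B (I(B) = (1*B)*1 = B*1 = B)
V(f) = -4*f²/3 (V(f) = -(f + f)²/3 = -4*f²/3)
(-21106 + I(87))*(z(m) + V(183)) = (-21106 + 87)*((-160)² - 4/3*183²) = -21019*(25600 - 4/3*33489) = -21019*(25600 - 44652) = -21019*(-19052) = 400453988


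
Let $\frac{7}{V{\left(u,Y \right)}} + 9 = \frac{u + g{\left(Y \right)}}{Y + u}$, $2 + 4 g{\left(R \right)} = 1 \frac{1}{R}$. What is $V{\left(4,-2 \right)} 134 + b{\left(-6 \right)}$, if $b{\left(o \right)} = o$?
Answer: $- \frac{15710}{117} \approx -134.27$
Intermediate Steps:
$g{\left(R \right)} = - \frac{1}{2} + \frac{1}{4 R}$ ($g{\left(R \right)} = - \frac{1}{2} + \frac{1 \frac{1}{R}}{4} = - \frac{1}{2} + \frac{1}{4 R}$)
$V{\left(u,Y \right)} = \frac{7}{-9 + \frac{u + \frac{1 - 2 Y}{4 Y}}{Y + u}}$
$V{\left(4,-2 \right)} 134 + b{\left(-6 \right)} = \left(-28\right) \left(-2\right) \frac{1}{-1 + 2 \left(-2\right) + 4 \left(-2\right) \left(8 \cdot 4 + 9 \left(-2\right)\right)} \left(-2 + 4\right) 134 - 6 = \left(-28\right) \left(-2\right) \frac{1}{-1 - 4 + 4 \left(-2\right) \left(32 - 18\right)} 2 \cdot 134 - 6 = \left(-28\right) \left(-2\right) \frac{1}{-1 - 4 + 4 \left(-2\right) 14} \cdot 2 \cdot 134 - 6 = \left(-28\right) \left(-2\right) \frac{1}{-1 - 4 - 112} \cdot 2 \cdot 134 - 6 = \left(-28\right) \left(-2\right) \frac{1}{-117} \cdot 2 \cdot 134 - 6 = \left(-28\right) \left(-2\right) \left(- \frac{1}{117}\right) 2 \cdot 134 - 6 = \left(- \frac{112}{117}\right) 134 - 6 = - \frac{15008}{117} - 6 = - \frac{15710}{117}$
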